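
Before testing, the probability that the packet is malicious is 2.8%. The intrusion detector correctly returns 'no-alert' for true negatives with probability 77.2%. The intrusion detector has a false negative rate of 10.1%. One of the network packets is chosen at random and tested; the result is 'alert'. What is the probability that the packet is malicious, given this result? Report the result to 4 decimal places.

Write H for 'the packet is malicious'. Prior odds H:¬H = 0.028/0.972 = 0.028807. For the 'alert' outcome, the likelihood ratio is 0.899/0.228 = 3.9430.
Posterior odds = 0.028807 × 3.9430 = 0.11358, so P(H|E) = 0.11358/(1+0.11358) = 0.1020.

P(H | E) ≈ 0.1020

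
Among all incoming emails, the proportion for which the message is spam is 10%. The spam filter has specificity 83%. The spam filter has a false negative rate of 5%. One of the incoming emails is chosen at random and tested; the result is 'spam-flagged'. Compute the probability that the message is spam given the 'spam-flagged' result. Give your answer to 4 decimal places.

P(H | E) ≈ 0.3831

Let H be the event that the message is spam. P(H) = 0.1, so P(¬H) = 0.9. With E the 'spam-flagged' result, P(E|H) = 0.95 and P(E|¬H) = 0.17.
P(E) = 0.95·0.1 + 0.17·0.9 = 0.095000 + 0.15300 = 0.24800.
By Bayes' theorem, P(H|E) = 0.095000 / 0.24800 = 0.3831.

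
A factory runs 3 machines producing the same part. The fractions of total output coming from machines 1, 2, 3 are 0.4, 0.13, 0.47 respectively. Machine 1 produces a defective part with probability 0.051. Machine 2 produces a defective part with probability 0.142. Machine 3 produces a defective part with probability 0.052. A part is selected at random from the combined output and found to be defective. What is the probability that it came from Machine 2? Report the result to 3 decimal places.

Posterior probability ≈ 0.292

Tabulate prior·likelihood by source: [1] prior 0.4, lik 0.051, product 0.02040; [2] prior 0.13, lik 0.142, product 0.01846; [3] prior 0.47, lik 0.052, product 0.02444.
Normalizing constant = 0.063300; the posterior for Machine 2 is its product over the sum, 0.01846/0.063300 = 0.292.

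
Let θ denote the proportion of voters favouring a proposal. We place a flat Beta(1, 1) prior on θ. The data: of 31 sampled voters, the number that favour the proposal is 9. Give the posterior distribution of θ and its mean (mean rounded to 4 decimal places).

Posterior: Beta(10, 23); mean ≈ 0.3030

The binomial likelihood is conjugate to the Beta prior: with 9 successes and 22 failures, the posterior is Beta(1+9, 1+22) = Beta(10, 23).
Posterior mean = α/(α+β) = 10/33 = 0.3030.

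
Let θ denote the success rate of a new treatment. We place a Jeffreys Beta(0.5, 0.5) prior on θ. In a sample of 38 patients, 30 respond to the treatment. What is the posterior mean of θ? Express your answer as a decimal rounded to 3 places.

Posterior mean ≈ 0.782

The binomial likelihood is conjugate to the Beta prior: with 30 successes and 8 failures, the posterior is Beta(0.5+30, 0.5+8) = Beta(30.5, 8.5).
E[θ | data] = 30.5/(30.5+8.5) = 0.782.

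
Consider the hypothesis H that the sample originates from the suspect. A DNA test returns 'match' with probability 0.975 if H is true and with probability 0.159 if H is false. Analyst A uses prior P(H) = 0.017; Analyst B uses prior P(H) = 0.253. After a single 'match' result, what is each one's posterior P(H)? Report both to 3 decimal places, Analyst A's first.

P('+'|H) = 0.975, P('+'|¬H) = 0.159.
Analyst A: numerator 0.975·0.017 = 0.016575; evidence = 0.016575+0.159·0.983 = 0.17287; posterior = 0.096.
Analyst B: numerator 0.975·0.253 = 0.24668; evidence = 0.24668+0.159·0.747 = 0.36545; posterior = 0.675.

Analyst A: 0.096; Analyst B: 0.675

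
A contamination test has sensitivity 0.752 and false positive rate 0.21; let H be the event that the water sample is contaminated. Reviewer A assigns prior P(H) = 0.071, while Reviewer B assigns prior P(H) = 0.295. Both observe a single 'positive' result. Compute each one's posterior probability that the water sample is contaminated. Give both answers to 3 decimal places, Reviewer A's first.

Reviewer A: 0.215; Reviewer B: 0.600

P('+'|H) = 0.752, P('+'|¬H) = 0.21.
Reviewer A: numerator 0.752·0.071 = 0.053392; evidence = 0.053392+0.21·0.929 = 0.24848; posterior = 0.215.
Reviewer B: numerator 0.752·0.295 = 0.22184; evidence = 0.22184+0.21·0.705 = 0.36989; posterior = 0.600.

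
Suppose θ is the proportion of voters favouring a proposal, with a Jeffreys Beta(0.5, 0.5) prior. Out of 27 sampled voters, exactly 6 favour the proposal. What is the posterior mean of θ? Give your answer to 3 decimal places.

The binomial likelihood is conjugate to the Beta prior: with 6 successes and 21 failures, the posterior is Beta(0.5+6, 0.5+21) = Beta(6.5, 21.5).
E[θ | data] = 6.5/(6.5+21.5) = 0.232.

Posterior mean ≈ 0.232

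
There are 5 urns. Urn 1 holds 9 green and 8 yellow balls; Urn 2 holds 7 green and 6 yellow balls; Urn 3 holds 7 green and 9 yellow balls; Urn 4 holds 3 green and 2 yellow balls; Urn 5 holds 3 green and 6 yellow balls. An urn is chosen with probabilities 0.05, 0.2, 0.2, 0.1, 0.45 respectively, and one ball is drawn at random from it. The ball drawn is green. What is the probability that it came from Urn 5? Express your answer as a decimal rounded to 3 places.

Posterior probability ≈ 0.347

Tabulate prior·likelihood by source: [1] prior 0.05, lik 0.5294, product 0.02647; [2] prior 0.2, lik 0.5385, product 0.1077; [3] prior 0.2, lik 0.4375, product 0.08750; [4] prior 0.1, lik 0.6, product 0.06000; [5] prior 0.45, lik 0.3333, product 0.1500.
Normalizing constant = 0.43166; the posterior for Urn 5 is its product over the sum, 0.1500/0.43166 = 0.347.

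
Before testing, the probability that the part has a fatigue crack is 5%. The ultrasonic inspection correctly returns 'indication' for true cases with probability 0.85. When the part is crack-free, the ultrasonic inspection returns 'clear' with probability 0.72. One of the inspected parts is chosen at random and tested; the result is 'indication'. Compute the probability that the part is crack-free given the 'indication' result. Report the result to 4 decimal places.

P(¬H | E) ≈ 0.8622

Write H for 'the part has a fatigue crack'. Prior odds H:¬H = 0.05/0.95 = 0.052632. For the 'indication' outcome, the likelihood ratio is 0.85/0.28 = 3.0357.
Posterior odds = 0.052632 × 3.0357 = 0.15977, so P(H|E) = 0.15977/(1+0.15977) = 0.1378. Then P(¬H|E) = 1 − 0.1378 = 0.8622.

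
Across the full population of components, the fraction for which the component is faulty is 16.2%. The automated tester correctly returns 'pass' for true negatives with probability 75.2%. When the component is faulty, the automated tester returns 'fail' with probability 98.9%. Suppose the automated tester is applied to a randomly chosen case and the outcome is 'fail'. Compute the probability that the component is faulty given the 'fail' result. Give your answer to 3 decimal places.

P(H | E) ≈ 0.435

Write H for 'the component is faulty'. Prior odds H:¬H = 0.162/0.838 = 0.19332. For the 'fail' outcome, the likelihood ratio is 0.989/0.248 = 3.9879.
Posterior odds = 0.19332 × 3.9879 = 0.77093, so P(H|E) = 0.77093/(1+0.77093) = 0.435.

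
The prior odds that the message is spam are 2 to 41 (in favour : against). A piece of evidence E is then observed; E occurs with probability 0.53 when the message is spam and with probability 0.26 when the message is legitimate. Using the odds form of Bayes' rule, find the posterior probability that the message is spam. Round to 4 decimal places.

Prior odds = 2/41 = 0.048780.
Likelihood ratio for E = 0.53/0.26 = 2.0385.
Posterior odds = prior odds × LR = 0.099437.
Posterior probability = odds/(1+odds) = 0.099437/1.0994 = 0.0904.

Posterior probability ≈ 0.0904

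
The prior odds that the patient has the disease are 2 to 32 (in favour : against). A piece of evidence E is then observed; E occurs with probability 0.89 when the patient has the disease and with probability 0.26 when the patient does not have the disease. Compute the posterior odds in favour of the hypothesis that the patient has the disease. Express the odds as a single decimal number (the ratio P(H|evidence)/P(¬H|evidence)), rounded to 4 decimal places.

Posterior odds ≈ 0.2139

Prior odds = 2/32 = 0.062500. In log-odds, ln(0.062500) = -2.7726.
Add log likelihood ratio: ln(3.4231) = 1.2305.
Posterior log-odds = -1.5420, so posterior odds = exp(-1.5420) = 0.21394.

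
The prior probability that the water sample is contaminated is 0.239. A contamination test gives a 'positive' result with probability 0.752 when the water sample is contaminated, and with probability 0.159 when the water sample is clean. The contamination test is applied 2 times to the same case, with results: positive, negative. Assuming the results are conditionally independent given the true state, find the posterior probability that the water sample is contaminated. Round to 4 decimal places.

Posterior P(H) ≈ 0.3046

Let H be the event that the water sample is contaminated; start with P(H) = 0.239. P('positive'|H) = 0.752, P('positive'|¬H) = 0.159.
Update on result 1 ('positive'): P(H) ← 0.752·0.2390 / (0.752·0.2390 + 0.159·0.7610) = 0.17973/0.30073 = 0.5976.
Update on result 2 ('negative'): P(H) ← 0.248·0.5976 / (0.248·0.5976 + 0.841·0.4024) = 0.14822/0.48660 = 0.3046.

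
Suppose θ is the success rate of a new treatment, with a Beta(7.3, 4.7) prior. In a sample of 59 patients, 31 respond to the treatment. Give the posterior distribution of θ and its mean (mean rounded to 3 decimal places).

The binomial likelihood is conjugate to the Beta prior: with 31 successes and 28 failures, the posterior is Beta(7.3+31, 4.7+28) = Beta(38.3, 32.7).
Posterior mean = α/(α+β) = 38.3/71 = 0.539.

Posterior: Beta(38.3, 32.7); mean ≈ 0.539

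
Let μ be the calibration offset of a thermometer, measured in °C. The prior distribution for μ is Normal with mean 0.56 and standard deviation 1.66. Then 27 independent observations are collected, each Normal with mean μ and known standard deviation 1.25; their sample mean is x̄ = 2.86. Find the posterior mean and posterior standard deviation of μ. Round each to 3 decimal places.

With known σ, the Normal prior is conjugate. Weight on the data is w = (n/σ²)/(n/σ² + 1/τ₀²) = 17.2800/(17.2800+0.362897) = 0.97943.
Posterior mean = w·x̄ + (1−w)·μ₀ = 0.97943·2.86 + 0.020569·0.56 = 2.813. Posterior variance = 1/(17.2800+0.362897) = 0.0566800, so SD = 0.238.

Posterior mean ≈ 2.813; posterior SD ≈ 0.238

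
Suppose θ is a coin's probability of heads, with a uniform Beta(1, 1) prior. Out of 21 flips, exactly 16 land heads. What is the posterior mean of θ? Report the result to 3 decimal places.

Posterior mean ≈ 0.739

Observing 16 successes and 5 failures updates Beta(1, 1) by adding the success and failure counts to the two shape parameters: α = 1+16 = 17, β = 1+5 = 6.
Posterior mean = α/(α+β) = 17/23 = 0.739.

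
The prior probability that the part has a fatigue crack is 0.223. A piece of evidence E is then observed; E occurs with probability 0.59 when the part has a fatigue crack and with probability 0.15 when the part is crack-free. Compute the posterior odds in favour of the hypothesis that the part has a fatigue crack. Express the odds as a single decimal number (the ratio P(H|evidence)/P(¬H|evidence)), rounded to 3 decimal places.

Posterior odds ≈ 1.129

Prior odds = 0.223/(1−0.223) = 0.28700.
Likelihood ratio for E = 0.59/0.15 = 3.9333.
Posterior odds = prior odds × LR = 1.1289.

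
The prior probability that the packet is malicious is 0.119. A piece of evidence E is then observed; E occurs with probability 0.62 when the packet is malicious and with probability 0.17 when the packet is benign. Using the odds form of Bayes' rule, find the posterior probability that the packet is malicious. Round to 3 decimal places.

Prior odds = 0.119/(1−0.119) = 0.13507.
Likelihood ratio for E = 0.62/0.17 = 3.6471.
Posterior odds = prior odds × LR = 0.49262.
Posterior probability = odds/(1+odds) = 0.49262/1.4926 = 0.330.

Posterior probability ≈ 0.330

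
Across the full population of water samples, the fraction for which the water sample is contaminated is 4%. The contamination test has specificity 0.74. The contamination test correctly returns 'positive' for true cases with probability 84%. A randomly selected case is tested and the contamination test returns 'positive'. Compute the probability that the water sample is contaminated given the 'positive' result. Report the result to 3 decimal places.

Write H for 'the water sample is contaminated'. Prior odds H:¬H = 0.04/0.96 = 0.041667. For the 'positive' outcome, the likelihood ratio is 0.84/0.26 = 3.2308.
Posterior odds = 0.041667 × 3.2308 = 0.13462, so P(H|E) = 0.13462/(1+0.13462) = 0.119.

P(H | E) ≈ 0.119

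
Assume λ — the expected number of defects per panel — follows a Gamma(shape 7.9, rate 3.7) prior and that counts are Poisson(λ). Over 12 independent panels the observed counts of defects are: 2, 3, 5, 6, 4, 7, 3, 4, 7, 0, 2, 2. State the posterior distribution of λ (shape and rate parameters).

Posterior: Gamma(shape=52.9, rate=15.7)

Total count ∑xᵢ = 45 over n = 12 panels.
Gamma is conjugate to the Poisson likelihood: posterior is Gamma(shape = 7.9+45 = 52.9, rate = 3.7+12 = 15.7).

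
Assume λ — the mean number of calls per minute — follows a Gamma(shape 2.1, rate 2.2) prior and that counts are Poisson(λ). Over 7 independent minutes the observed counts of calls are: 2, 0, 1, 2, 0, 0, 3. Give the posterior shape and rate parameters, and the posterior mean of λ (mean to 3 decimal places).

The Poisson likelihood adds the total count to the shape and the number of exposure periods to the rate. Here ∑xᵢ = 8 and n = 7, so shape 2.1→10.1 and rate 2.2→9.2.
Posterior mean = shape/rate = 10.1/9.2 = 1.098.

Posterior: Gamma(shape=10.1, rate=9.2); mean ≈ 1.098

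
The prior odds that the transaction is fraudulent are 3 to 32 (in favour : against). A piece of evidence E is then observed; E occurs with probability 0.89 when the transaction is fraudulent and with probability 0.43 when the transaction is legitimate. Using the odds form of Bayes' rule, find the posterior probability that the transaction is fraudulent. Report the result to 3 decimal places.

Prior odds = 3/32 = 0.093750.
Likelihood ratio for E = 0.89/0.43 = 2.0698.
Posterior odds = prior odds × LR = 0.19404.
Posterior probability = odds/(1+odds) = 0.19404/1.1940 = 0.163.

Posterior probability ≈ 0.163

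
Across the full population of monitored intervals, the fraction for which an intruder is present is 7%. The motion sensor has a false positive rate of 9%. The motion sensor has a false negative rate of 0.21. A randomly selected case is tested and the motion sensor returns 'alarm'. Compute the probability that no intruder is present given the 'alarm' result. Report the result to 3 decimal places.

Let H be the event that an intruder is present. P(H) = 0.07, so P(¬H) = 0.93. With E the 'alarm' result, P(E|H) = 0.79 and P(E|¬H) = 0.09.
P(E) = 0.79·0.07 + 0.09·0.93 = 0.055300 + 0.083700 = 0.13900.
By Bayes' theorem, P(H|E) = 0.055300 / 0.13900 = 0.398. Hence P(¬H|E) = 1 − 0.398 = 0.602.

P(¬H | E) ≈ 0.602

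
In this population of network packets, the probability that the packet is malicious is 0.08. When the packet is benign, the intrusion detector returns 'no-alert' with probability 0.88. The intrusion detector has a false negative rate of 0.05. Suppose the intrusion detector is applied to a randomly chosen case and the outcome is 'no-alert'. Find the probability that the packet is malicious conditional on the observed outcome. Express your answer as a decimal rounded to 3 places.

Write H for 'the packet is malicious'. Prior odds H:¬H = 0.08/0.92 = 0.086957. For the 'no-alert' outcome, the likelihood ratio is 0.05/0.88 = 0.056818.
Posterior odds = 0.086957 × 0.056818 = 0.0049407, so P(H|E) = 0.0049407/(1+0.0049407) = 0.005.

P(H | E) ≈ 0.005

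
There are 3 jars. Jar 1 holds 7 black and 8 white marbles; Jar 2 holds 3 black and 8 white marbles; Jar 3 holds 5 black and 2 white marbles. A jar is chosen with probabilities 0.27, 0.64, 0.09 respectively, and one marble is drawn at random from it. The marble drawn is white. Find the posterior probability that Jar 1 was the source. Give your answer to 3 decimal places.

Posterior probability ≈ 0.227

P(white|Jar 1) = 0.5333; P(white|Jar 2) = 0.7273; P(white|Jar 3) = 0.2857.
Prior × likelihood for each source: 0.27·0.5333=0.1440, 0.64·0.7273=0.4655, 0.09·0.2857=0.02571. Summing gives P(white) = 0.63517.
P(Jar 1 | white) = 0.1440 / 0.63517 = 0.227.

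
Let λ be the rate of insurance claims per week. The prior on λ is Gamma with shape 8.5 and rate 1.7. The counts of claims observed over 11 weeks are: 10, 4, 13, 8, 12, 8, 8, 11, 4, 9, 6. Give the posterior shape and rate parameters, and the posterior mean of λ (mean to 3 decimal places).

Posterior: Gamma(shape=101.5, rate=12.7); mean ≈ 7.992

Total count ∑xᵢ = 93 over n = 11 weeks.
Gamma is conjugate to the Poisson likelihood: posterior is Gamma(shape = 8.5+93 = 101.5, rate = 1.7+11 = 12.7).
Posterior mean = shape/rate = 101.5/12.7 = 7.992.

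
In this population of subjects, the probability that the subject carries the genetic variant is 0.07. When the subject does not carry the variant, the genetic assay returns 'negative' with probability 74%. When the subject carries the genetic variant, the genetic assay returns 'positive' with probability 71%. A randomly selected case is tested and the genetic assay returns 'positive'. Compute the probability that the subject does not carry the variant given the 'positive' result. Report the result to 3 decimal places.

P(¬H | E) ≈ 0.830

Write H for 'the subject carries the genetic variant'. Prior odds H:¬H = 0.07/0.93 = 0.075269. For the 'positive' outcome, the likelihood ratio is 0.71/0.26 = 2.7308.
Posterior odds = 0.075269 × 2.7308 = 0.20554, so P(H|E) = 0.20554/(1+0.20554) = 0.170. Then P(¬H|E) = 1 − 0.170 = 0.830.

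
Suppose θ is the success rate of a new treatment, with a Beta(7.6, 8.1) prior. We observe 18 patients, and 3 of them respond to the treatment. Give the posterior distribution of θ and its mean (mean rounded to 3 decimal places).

Observing 3 successes and 15 failures updates Beta(7.6, 8.1) by adding the success and failure counts to the two shape parameters: α = 7.6+3 = 10.6, β = 8.1+15 = 23.1.
Posterior mean = α/(α+β) = 10.6/33.7 = 0.315.

Posterior: Beta(10.6, 23.1); mean ≈ 0.315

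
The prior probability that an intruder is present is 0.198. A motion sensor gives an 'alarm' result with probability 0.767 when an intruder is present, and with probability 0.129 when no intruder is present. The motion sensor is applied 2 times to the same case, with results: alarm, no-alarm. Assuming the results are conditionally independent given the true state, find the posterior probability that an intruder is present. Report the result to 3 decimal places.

Let H be the event that an intruder is present; start with P(H) = 0.198. P('alarm'|H) = 0.767, P('alarm'|¬H) = 0.129.
Update on result 1 ('alarm'): P(H) ← 0.767·0.1980 / (0.767·0.1980 + 0.129·0.8020) = 0.15187/0.25532 = 0.5948.
Update on result 2 ('no-alarm'): P(H) ← 0.233·0.5948 / (0.233·0.5948 + 0.871·0.4052) = 0.13859/0.49152 = 0.2820.

Posterior P(H) ≈ 0.282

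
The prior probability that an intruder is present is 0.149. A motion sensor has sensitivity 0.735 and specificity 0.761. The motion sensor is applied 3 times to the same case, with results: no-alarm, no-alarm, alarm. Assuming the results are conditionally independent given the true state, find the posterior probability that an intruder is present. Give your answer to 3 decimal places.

Let H be the event that an intruder is present; start with P(H) = 0.149. P('alarm'|H) = 0.735, P('alarm'|¬H) = 0.239.
Update on result 1 ('no-alarm'): P(H) ← 0.265·0.1490 / (0.265·0.1490 + 0.761·0.8510) = 0.039485/0.68710 = 0.0575.
Update on result 2 ('no-alarm'): P(H) ← 0.265·0.0575 / (0.265·0.0575 + 0.761·0.9425) = 0.015229/0.73250 = 0.0208.
Update on result 3 ('alarm'): P(H) ← 0.735·0.0208 / (0.735·0.0208 + 0.239·0.9792) = 0.015281/0.24931 = 0.0613.

Posterior P(H) ≈ 0.061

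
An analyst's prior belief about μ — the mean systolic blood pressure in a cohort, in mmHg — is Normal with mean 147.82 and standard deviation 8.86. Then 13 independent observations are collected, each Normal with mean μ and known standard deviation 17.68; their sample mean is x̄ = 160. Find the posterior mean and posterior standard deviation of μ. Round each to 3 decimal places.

With known σ, the Normal prior is conjugate. Weight on the data is w = (n/σ²)/(n/σ² + 1/τ₀²) = 0.0415890/(0.0415890+0.0127389) = 0.76552.
Posterior mean = w·x̄ + (1−w)·μ₀ = 0.76552·160 + 0.23448·147.82 = 157.144. Posterior variance = 1/(0.0415890+0.0127389) = 18.4067, so SD = 4.290.

Posterior mean ≈ 157.144; posterior SD ≈ 4.290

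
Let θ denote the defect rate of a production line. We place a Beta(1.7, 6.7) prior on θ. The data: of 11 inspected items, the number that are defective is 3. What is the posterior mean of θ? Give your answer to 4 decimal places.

Observing 3 successes and 8 failures updates Beta(1.7, 6.7) by adding the success and failure counts to the two shape parameters: α = 1.7+3 = 4.7, β = 6.7+8 = 14.7.
E[θ | data] = 4.7/(4.7+14.7) = 0.2423.

Posterior mean ≈ 0.2423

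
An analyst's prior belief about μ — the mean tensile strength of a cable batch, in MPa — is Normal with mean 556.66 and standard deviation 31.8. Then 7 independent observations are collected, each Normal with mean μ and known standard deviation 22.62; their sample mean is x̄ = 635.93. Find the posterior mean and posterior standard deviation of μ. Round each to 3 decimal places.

Posterior mean ≈ 630.586; posterior SD ≈ 8.256

Prior precision 1/τ₀² = 1/31.8² = 0.00098888; data precision n/σ² = 7/22.62² = 0.0136808.
Posterior precision = 0.00098888 + 0.0136808 = 0.0146697, giving posterior SD = 1/√0.0146697 = 8.256.
Posterior mean = (0.00098888·556.66 + 0.0136808·635.93) / 0.0146697 = 630.586.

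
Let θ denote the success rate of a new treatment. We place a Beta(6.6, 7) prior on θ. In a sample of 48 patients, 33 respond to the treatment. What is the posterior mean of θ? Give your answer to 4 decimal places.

Posterior mean ≈ 0.6429

The binomial likelihood is conjugate to the Beta prior: with 33 successes and 15 failures, the posterior is Beta(6.6+33, 7+15) = Beta(39.6, 22).
Posterior mean = α/(α+β) = 39.6/61.6 = 0.6429.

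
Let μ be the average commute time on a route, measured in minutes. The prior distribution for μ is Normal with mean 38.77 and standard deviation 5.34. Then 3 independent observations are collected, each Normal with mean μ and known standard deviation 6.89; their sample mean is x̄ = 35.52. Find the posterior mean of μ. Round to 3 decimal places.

Posterior mean ≈ 36.680

Prior precision 1/τ₀² = 1/5.34² = 0.0350685; data precision n/σ² = 3/6.89² = 0.0631950.
Posterior precision = 0.0350685 + 0.0631950 = 0.0982635.
Posterior mean = (0.0350685·38.77 + 0.0631950·35.52) / 0.0982635 = 36.680.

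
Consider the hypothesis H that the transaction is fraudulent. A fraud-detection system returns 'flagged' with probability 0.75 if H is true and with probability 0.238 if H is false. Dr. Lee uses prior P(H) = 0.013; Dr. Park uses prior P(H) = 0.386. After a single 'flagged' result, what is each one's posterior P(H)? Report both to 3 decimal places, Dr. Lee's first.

Dr. Lee: 0.040; Dr. Park: 0.665

P('+'|H) = 0.75, P('+'|¬H) = 0.238.
Dr. Lee: numerator 0.75·0.013 = 0.0097500; evidence = 0.0097500+0.238·0.987 = 0.24466; posterior = 0.040.
Dr. Park: numerator 0.75·0.386 = 0.28950; evidence = 0.28950+0.238·0.614 = 0.43563; posterior = 0.665.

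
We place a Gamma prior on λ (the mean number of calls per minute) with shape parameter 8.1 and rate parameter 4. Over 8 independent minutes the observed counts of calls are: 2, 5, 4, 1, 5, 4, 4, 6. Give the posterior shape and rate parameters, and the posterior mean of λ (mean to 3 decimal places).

Posterior: Gamma(shape=39.1, rate=12); mean ≈ 3.258

The Poisson likelihood adds the total count to the shape and the number of exposure periods to the rate. Here ∑xᵢ = 31 and n = 8, so shape 8.1→39.1 and rate 4→12.
E[λ | data] = 39.1/12 = 3.258.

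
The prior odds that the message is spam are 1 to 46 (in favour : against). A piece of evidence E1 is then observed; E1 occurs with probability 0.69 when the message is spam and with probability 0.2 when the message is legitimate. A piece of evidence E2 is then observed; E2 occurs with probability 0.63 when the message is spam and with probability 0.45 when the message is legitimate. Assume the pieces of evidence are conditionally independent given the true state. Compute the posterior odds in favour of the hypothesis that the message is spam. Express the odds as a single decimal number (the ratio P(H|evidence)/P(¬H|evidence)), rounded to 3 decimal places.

Posterior odds ≈ 0.105

Prior odds = 1/46 = 0.021739.
Likelihood ratio for E1 = 0.69/0.2 = 3.4500.
Likelihood ratio for E2 = 0.63/0.45 = 1.4000.
Posterior odds = prior odds × LR₁ × LR₂ = 0.10500.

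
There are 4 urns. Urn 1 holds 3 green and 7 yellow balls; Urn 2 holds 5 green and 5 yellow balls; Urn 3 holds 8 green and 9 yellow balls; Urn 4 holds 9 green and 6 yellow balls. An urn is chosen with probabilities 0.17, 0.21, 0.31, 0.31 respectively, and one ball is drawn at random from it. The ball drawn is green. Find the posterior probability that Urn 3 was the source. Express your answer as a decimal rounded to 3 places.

P(green|Urn 1) = 0.3; P(green|Urn 2) = 0.5; P(green|Urn 3) = 0.4706; P(green|Urn 4) = 0.6.
Prior × likelihood for each source: 0.17·0.3=0.05100, 0.21·0.5=0.1050, 0.31·0.4706=0.1459, 0.31·0.6=0.1860. Summing gives P(green) = 0.48788.
P(Urn 3 | green) = 0.1459 / 0.48788 = 0.299.

Posterior probability ≈ 0.299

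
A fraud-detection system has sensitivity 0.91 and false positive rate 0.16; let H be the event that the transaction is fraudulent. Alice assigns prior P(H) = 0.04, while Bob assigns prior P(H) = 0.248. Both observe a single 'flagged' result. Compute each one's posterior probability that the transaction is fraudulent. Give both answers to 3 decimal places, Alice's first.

P('+'|H) = 0.91, P('+'|¬H) = 0.16.
Alice: numerator 0.91·0.04 = 0.036400; evidence = 0.036400+0.16·0.96 = 0.19000; posterior = 0.192.
Bob: numerator 0.91·0.248 = 0.22568; evidence = 0.22568+0.16·0.752 = 0.34600; posterior = 0.652.

Alice: 0.192; Bob: 0.652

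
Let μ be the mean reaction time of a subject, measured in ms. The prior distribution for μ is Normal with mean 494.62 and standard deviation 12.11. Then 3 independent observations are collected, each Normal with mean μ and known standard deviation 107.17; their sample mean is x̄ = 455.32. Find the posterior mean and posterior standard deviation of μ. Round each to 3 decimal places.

With known σ, the Normal prior is conjugate. Weight on the data is w = (n/σ²)/(n/σ² + 1/τ₀²) = 0.00026120/(0.00026120+0.00681886) = 0.036892.
Posterior mean = w·x̄ + (1−w)·μ₀ = 0.036892·455.32 + 0.96311·494.62 = 493.170. Posterior variance = 1/(0.00026120+0.00681886) = 141.242, so SD = 11.885.

Posterior mean ≈ 493.170; posterior SD ≈ 11.885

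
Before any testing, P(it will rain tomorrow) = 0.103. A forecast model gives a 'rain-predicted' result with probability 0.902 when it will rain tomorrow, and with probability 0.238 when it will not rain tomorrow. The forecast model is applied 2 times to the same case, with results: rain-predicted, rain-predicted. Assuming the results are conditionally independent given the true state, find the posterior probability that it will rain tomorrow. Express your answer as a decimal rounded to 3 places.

Let H be the event that it will rain tomorrow; start with P(H) = 0.103. P('rain-predicted'|H) = 0.902, P('rain-predicted'|¬H) = 0.238.
Update on result 1 ('rain-predicted'): P(H) ← 0.902·0.1030 / (0.902·0.1030 + 0.238·0.8970) = 0.092906/0.30639 = 0.3032.
Update on result 2 ('rain-predicted'): P(H) ← 0.902·0.3032 / (0.902·0.3032 + 0.238·0.6968) = 0.27351/0.43934 = 0.6225.

Posterior P(H) ≈ 0.623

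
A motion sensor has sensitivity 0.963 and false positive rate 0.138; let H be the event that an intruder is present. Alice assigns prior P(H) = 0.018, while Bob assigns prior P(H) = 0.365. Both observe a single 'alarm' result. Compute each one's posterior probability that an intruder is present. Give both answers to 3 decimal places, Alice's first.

The likelihood ratio for an 'alarm' result is 0.963/0.138 = 6.9783.
Alice: prior odds 0.018/0.982 = 0.018330; posterior odds 0.12791; posterior probability 0.113.
Bob: prior odds 0.365/0.635 = 0.57480; posterior odds 4.0111; posterior probability 0.800.

Alice: 0.113; Bob: 0.800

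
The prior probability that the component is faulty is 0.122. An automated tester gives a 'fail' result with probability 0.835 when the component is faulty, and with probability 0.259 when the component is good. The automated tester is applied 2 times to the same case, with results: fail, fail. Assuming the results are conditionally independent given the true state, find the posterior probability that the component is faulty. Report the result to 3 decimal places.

Posterior P(H) ≈ 0.591

With H the event that the component is faulty, the joint likelihood of the observed sequence is P(data|H) = 0.835·0.835 = 0.69722 and P(data|¬H) = 0.259·0.259 = 0.067081.
Bayes: P(H|data) = 0.122·0.69722 / (0.122·0.69722 + 0.878·0.067081) = 0.085061/0.14396 = 0.5909.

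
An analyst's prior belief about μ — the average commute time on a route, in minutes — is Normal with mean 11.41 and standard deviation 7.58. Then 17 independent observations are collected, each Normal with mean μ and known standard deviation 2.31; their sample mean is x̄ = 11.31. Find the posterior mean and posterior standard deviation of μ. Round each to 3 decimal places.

With known σ, the Normal prior is conjugate. Weight on the data is w = (n/σ²)/(n/σ² + 1/τ₀²) = 3.18585/(3.18585+0.0174045) = 0.99457.
Posterior mean = w·x̄ + (1−w)·μ₀ = 0.99457·11.31 + 0.0054334·11.41 = 11.311. Posterior variance = 1/(3.18585+0.0174045) = 0.312183, so SD = 0.559.

Posterior mean ≈ 11.311; posterior SD ≈ 0.559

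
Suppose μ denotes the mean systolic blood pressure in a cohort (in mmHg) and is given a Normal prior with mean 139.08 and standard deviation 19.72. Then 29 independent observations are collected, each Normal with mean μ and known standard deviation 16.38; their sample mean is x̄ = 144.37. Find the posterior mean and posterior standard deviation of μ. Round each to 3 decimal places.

Prior precision 1/τ₀² = 1/19.72² = 0.00257150; data precision n/σ² = 29/16.38² = 0.108086.
Posterior precision = 0.00257150 + 0.108086 = 0.110658, giving posterior SD = 1/√0.110658 = 3.006.
Posterior mean = (0.00257150·139.08 + 0.108086·144.37) / 0.110658 = 144.247.

Posterior mean ≈ 144.247; posterior SD ≈ 3.006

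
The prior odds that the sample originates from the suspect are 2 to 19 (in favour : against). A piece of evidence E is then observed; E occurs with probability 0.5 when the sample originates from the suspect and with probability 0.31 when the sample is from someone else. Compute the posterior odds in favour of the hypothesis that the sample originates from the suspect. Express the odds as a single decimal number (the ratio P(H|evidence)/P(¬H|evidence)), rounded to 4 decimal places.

Prior odds = 2/19 = 0.10526.
Likelihood ratio for E = 0.5/0.31 = 1.6129.
Posterior odds = prior odds × LR = 0.16978.

Posterior odds ≈ 0.1698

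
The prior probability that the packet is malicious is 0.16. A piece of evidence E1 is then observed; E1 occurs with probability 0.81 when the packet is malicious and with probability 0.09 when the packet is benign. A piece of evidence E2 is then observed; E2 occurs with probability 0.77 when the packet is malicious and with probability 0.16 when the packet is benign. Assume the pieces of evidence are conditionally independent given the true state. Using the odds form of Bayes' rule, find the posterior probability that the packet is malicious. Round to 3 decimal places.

Prior odds = 0.16/(1−0.16) = 0.19048.
Likelihood ratio for E1 = 0.81/0.09 = 9.0000.
Likelihood ratio for E2 = 0.77/0.16 = 4.8125.
Posterior odds = prior odds × LR₁ × LR₂ = 8.2500.
Posterior probability = odds/(1+odds) = 8.2500/9.2500 = 0.892.

Posterior probability ≈ 0.892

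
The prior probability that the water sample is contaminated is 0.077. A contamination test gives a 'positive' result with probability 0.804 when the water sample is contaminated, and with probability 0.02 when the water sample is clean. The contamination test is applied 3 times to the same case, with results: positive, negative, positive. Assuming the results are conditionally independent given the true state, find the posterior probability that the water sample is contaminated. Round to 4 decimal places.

Posterior P(H) ≈ 0.9642

With H the event that the water sample is contaminated, the joint likelihood of the observed sequence is P(data|H) = 0.804·0.196·0.804 = 0.12670 and P(data|¬H) = 0.02·0.98·0.02 = 0.00039200.
Bayes: P(H|data) = 0.077·0.12670 / (0.077·0.12670 + 0.923·0.00039200) = 0.0097557/0.010118 = 0.9642.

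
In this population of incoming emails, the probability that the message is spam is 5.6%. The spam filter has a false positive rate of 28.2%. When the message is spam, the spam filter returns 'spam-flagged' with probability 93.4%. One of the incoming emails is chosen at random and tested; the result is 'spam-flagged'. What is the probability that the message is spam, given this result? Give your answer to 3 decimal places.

Write H for 'the message is spam'. Prior odds H:¬H = 0.056/0.944 = 0.059322. For the 'spam-flagged' outcome, the likelihood ratio is 0.934/0.282 = 3.3121.
Posterior odds = 0.059322 × 3.3121 = 0.19648, so P(H|E) = 0.19648/(1+0.19648) = 0.164.

P(H | E) ≈ 0.164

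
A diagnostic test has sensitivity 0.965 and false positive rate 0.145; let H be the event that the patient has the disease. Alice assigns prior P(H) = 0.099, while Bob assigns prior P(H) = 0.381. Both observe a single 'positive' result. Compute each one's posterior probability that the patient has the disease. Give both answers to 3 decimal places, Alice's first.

Alice: 0.422; Bob: 0.804

The likelihood ratio for a 'positive' result is 0.965/0.145 = 6.6552.
Alice: prior odds 0.099/0.901 = 0.10988; posterior odds 0.73126; posterior probability 0.422.
Bob: prior odds 0.381/0.619 = 0.61551; posterior odds 4.0963; posterior probability 0.804.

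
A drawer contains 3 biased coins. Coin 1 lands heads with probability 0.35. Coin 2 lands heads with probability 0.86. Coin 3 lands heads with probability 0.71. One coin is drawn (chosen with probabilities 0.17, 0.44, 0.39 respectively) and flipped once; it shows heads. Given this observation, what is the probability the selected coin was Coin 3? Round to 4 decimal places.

Tabulate prior·likelihood by source: [1] prior 0.17, lik 0.35, product 0.05950; [2] prior 0.44, lik 0.86, product 0.3784; [3] prior 0.39, lik 0.71, product 0.2769.
Normalizing constant = 0.71480; the posterior for Coin 3 is its product over the sum, 0.2769/0.71480 = 0.3874.

Posterior probability ≈ 0.3874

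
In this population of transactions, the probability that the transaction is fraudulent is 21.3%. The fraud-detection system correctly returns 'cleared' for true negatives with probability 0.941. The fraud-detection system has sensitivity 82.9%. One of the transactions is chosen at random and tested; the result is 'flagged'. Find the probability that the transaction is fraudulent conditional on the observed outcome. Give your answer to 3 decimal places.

P(H | E) ≈ 0.792

Let H be the event that the transaction is fraudulent. P(H) = 0.213, so P(¬H) = 0.787. With E the 'flagged' result, P(E|H) = 0.829 and P(E|¬H) = 0.059.
P(E) = 0.829·0.213 + 0.059·0.787 = 0.17658 + 0.046433 = 0.22301.
By Bayes' theorem, P(H|E) = 0.17658 / 0.22301 = 0.792.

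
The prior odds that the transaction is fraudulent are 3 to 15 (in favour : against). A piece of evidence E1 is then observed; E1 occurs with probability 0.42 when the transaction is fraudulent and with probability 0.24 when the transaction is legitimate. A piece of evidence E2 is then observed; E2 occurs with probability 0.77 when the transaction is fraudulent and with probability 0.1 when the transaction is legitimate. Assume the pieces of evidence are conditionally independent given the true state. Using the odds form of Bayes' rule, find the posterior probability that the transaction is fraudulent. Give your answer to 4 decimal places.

Posterior probability ≈ 0.7294

Prior odds = 3/15 = 0.20000.
Likelihood ratio for E1 = 0.42/0.24 = 1.7500.
Likelihood ratio for E2 = 0.77/0.1 = 7.7000.
Posterior odds = prior odds × LR₁ × LR₂ = 2.6950.
Posterior probability = odds/(1+odds) = 2.6950/3.6950 = 0.7294.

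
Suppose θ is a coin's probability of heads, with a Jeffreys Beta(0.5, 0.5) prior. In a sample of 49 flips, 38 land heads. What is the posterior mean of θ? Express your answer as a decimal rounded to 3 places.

The binomial likelihood is conjugate to the Beta prior: with 38 successes and 11 failures, the posterior is Beta(0.5+38, 0.5+11) = Beta(38.5, 11.5).
E[θ | data] = 38.5/(38.5+11.5) = 0.770.

Posterior mean ≈ 0.770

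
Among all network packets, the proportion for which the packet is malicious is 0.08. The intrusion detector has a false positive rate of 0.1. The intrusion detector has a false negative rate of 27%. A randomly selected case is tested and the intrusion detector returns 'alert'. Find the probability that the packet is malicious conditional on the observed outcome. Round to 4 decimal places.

P(H | E) ≈ 0.3883

Write H for 'the packet is malicious'. Prior odds H:¬H = 0.08/0.92 = 0.086957. For the 'alert' outcome, the likelihood ratio is 0.73/0.1 = 7.3000.
Posterior odds = 0.086957 × 7.3000 = 0.63478, so P(H|E) = 0.63478/(1+0.63478) = 0.3883.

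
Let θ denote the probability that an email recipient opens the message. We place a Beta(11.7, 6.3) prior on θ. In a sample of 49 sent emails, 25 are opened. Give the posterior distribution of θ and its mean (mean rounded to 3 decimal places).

Posterior: Beta(36.7, 30.3); mean ≈ 0.548

The binomial likelihood is conjugate to the Beta prior: with 25 successes and 24 failures, the posterior is Beta(11.7+25, 6.3+24) = Beta(36.7, 30.3).
Posterior mean = α/(α+β) = 36.7/67 = 0.548.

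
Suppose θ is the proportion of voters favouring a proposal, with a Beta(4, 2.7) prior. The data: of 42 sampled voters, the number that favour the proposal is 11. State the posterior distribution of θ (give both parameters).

Observing 11 successes and 31 failures updates Beta(4, 2.7) by adding the success and failure counts to the two shape parameters: α = 4+11 = 15, β = 2.7+31 = 33.7.

Posterior: Beta(15, 33.7)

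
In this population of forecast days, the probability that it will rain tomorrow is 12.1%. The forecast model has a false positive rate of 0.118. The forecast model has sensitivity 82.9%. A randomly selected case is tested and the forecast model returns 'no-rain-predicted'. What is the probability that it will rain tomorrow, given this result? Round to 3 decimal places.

Let H be the event that it will rain tomorrow. P(H) = 0.121, so P(¬H) = 0.879. With E the 'no-rain-predicted' result, P(E|H) = 0.171 and P(E|¬H) = 0.882.
P(E) = 0.171·0.121 + 0.882·0.879 = 0.020691 + 0.77528 = 0.79597.
By Bayes' theorem, P(H|E) = 0.020691 / 0.79597 = 0.026.

P(H | E) ≈ 0.026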